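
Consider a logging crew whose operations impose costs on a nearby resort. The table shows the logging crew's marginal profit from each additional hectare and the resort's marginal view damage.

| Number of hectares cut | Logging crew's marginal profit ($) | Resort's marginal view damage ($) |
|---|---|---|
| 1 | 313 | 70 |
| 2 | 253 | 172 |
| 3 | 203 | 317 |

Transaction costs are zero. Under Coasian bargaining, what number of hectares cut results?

2

Bargaining reaches the level where marginal profit last exceeds marginal view damage.
That holds through level 2 (253 ≥ 172) but not at 3 (203 < 317).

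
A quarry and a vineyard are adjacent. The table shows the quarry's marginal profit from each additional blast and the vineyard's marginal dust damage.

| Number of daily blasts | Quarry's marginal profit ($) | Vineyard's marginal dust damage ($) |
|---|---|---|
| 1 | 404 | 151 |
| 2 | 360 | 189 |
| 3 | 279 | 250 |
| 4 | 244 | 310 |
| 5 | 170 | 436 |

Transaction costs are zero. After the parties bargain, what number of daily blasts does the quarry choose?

Bargaining reaches the level where marginal profit last exceeds marginal dust damage.
That holds through level 3 (279 ≥ 250) but not at 4 (244 < 310).

3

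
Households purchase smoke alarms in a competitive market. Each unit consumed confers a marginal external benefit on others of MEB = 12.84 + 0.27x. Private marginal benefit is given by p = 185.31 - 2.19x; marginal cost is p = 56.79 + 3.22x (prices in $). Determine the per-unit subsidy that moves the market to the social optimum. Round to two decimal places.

Social marginal benefit = demand + MEB = 198.15 - 1.92x.
Set SMB = MC: 198.15 - 1.92x = 56.79 + 3.22x → x* = 27.5019.
The Pigouvian subsidy equals MEB at x*: 12.84 + 0.27×27.5019 = 20.2655.

subsidy = $20.27 per unit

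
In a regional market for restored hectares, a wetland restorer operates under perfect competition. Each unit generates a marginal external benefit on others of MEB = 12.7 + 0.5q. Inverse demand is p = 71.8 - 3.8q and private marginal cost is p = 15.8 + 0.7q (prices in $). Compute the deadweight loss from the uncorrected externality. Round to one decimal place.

Market equilibrium (private): 15.8 + 0.7q = 71.8 - 3.8q → q_m = 12.4444.
Social marginal cost = private MC − MEB = 3.1 + 0.2q.
Set SMC = demand: 3.1 + 0.2q = 71.8 - 3.8q → q* = 17.1750.
The loss is the area between SMC and demand from q* to q_m; with linear curves that's a triangle of height MEB(q_m).
DWL = ½ × 4.7306 × 18.9222 = 44.7567.

DWL = $44.8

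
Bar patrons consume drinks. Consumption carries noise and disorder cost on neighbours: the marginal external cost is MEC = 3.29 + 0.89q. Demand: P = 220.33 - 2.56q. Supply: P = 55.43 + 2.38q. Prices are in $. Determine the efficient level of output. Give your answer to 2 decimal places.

Social marginal benefit = demand − MEC = 217.04 - 3.45q.
Set SMB = MC: 217.04 - 3.45q = 55.43 + 2.38q → q* = 27.7204.

q* = 27.72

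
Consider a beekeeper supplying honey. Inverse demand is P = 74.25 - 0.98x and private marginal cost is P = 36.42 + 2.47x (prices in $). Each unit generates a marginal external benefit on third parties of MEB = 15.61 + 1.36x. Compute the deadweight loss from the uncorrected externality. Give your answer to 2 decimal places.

Market equilibrium (private): 36.42 + 2.47x = 74.25 - 0.98x → x_m = 10.9652.
Social marginal cost = private MC − MEB = 20.81 + 1.11x.
Set SMC = demand: 20.81 + 1.11x = 74.25 - 0.98x → x* = 25.5694.
Height of the DWL triangle at x_m is demand(x_m) − SMC(x_m) = MEB(x_m) = 30.5227.
DWL = ½ × 14.6042 × 30.5227 = 222.8798.

DWL = $222.88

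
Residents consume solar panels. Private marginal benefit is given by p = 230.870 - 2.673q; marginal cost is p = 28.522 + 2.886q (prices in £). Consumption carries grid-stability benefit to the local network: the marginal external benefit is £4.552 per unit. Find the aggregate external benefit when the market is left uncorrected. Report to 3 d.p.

£165.693

Market equilibrium (private): 28.522 + 2.886q = 230.870 - 2.673q → q_m = 36.4001.
Total external benefit = MEB × q_m = 4.552 × 36.4001 = 165.6933.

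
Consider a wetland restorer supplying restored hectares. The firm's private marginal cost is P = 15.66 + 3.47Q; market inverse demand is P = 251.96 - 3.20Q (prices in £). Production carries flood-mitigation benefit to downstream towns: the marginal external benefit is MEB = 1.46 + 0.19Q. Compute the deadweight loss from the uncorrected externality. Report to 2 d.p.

Market equilibrium (private): 15.66 + 3.47Q = 251.96 - 3.20Q → Q_m = 35.4273.
Social marginal cost = private MC − MEB = 14.20 + 3.28Q.
Set SMC = demand: 14.20 + 3.28Q = 251.96 - 3.20Q → Q* = 36.6914.
Height of the DWL triangle at Q_m is demand(Q_m) − SMC(Q_m) = MEB(Q_m) = 8.1912.
DWL = ½ × 1.2641 × 8.1912 = 5.1772.

DWL = £5.18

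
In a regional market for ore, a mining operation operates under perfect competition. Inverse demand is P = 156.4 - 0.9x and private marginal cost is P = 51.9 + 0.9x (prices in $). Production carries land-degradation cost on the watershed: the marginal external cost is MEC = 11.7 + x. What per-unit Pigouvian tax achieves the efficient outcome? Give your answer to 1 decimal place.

tax = $44.8 per unit

Social marginal cost = private MC + MEC = 63.6 + 1.9x.
Set SMC = demand: 63.6 + 1.9x = 156.4 - 0.9x → x* = 33.1429.
The Pigouvian tax equals MEC at x*: 11.7 + 1.0×33.1429 = 44.8429.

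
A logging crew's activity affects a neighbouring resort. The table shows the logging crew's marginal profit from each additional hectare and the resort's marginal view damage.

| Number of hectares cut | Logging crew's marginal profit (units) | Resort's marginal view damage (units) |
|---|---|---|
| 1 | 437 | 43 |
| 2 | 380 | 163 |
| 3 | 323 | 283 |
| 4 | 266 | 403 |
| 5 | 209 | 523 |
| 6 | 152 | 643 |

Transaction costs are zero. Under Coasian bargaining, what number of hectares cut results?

Bargaining reaches the level where marginal profit last exceeds marginal view damage.
That holds through level 3 (323 ≥ 283) but not at 4 (266 < 403).

3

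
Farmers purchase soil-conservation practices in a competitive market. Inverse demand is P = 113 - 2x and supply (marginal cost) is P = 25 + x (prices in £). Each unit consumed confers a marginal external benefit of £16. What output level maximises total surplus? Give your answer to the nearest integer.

x* = 35

Social marginal benefit = demand + MEB = 129 - 2x.
Set SMB = MC: 129 - 2x = 25 + x → x* = 34.6667.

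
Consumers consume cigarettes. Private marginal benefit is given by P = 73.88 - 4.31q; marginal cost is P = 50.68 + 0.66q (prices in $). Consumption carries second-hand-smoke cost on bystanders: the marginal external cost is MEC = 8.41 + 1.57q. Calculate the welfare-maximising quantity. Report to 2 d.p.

Social marginal benefit = demand − MEC = 65.47 - 5.88q.
Set SMB = MC: 65.47 - 5.88q = 50.68 + 0.66q → q* = 2.2615.

q* = 2.26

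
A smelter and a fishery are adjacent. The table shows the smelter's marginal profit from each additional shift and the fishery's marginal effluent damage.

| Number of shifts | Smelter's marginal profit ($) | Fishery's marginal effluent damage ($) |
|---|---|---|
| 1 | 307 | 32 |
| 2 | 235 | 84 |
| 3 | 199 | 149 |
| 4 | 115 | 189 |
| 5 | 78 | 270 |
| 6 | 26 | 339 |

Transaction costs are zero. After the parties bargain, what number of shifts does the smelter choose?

3

Bargaining reaches the level where marginal profit last exceeds marginal effluent damage.
That holds through level 3 (199 ≥ 149) but not at 4 (115 < 189).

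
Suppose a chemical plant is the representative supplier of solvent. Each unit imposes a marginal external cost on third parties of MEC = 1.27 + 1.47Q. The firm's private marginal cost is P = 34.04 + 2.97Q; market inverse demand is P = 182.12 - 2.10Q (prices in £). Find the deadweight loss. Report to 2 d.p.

Market equilibrium (private): 34.04 + 2.97Q = 182.12 - 2.10Q → Q_m = 29.2071.
Social marginal cost = private MC + MEC = 35.31 + 4.44Q.
Set SMC = demand: 35.31 + 4.44Q = 182.12 - 2.10Q → Q* = 22.4480.
Height of the DWL triangle at Q_m is SMC(Q_m) − demand(Q_m) = MEC(Q_m) = 44.2044.
DWL = ½ × 6.7591 × 44.2044 = 149.3910.

DWL = £149.39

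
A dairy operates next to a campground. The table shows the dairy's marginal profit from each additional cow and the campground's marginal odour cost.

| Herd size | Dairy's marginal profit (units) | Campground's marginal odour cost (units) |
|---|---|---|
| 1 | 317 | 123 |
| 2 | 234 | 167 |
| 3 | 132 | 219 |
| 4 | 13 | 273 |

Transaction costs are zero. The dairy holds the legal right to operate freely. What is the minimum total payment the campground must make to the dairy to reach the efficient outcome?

Left alone the dairy would choose level 4 (marginal profit stays positive).
Efficient level: k* = 2 (marginal profit ≥ marginal odour cost through 2).
The campground must at least cover the dairy's forgone profit from cutting 4→2: 132 + 13 = 145.

145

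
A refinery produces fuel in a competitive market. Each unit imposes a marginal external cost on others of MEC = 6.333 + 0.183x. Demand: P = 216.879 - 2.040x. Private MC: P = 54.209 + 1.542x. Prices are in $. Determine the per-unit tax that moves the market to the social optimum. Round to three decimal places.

Social marginal cost = private MC + MEC = 60.542 + 1.725x.
Set SMC = demand: 60.542 + 1.725x = 216.879 - 2.040x → x* = 41.5238.
The Pigouvian tax equals MEC at x*: 6.333 + 0.183×41.5238 = 13.9319.

tax = $13.932 per unit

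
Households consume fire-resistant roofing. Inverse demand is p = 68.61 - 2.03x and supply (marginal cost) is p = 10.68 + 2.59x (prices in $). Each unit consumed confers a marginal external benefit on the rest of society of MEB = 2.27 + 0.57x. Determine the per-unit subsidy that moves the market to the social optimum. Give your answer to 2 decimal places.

subsidy = $10.74 per unit

Social marginal benefit = demand + MEB = 70.88 - 1.46x.
Set SMB = MC: 70.88 - 1.46x = 10.68 + 2.59x → x* = 14.8642.
The Pigouvian subsidy equals MEB at x*: 2.27 + 0.57×14.8642 = 10.7426.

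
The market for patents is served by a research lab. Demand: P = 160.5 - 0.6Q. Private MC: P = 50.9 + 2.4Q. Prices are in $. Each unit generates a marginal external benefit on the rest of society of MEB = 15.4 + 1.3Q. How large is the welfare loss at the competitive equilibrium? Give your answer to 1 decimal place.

DWL = $1163.4

Market equilibrium (private): 50.9 + 2.4Q = 160.5 - 0.6Q → Q_m = 36.5333.
Social marginal cost = private MC − MEB = 35.5 + 1.1Q.
Set SMC = demand: 35.5 + 1.1Q = 160.5 - 0.6Q → Q* = 73.5294.
The loss is the area between SMC and demand from Q* to Q_m; with linear curves that's a triangle of height MEB(Q_m).
DWL = ½ × 36.9961 × 62.8933 = 1163.4034.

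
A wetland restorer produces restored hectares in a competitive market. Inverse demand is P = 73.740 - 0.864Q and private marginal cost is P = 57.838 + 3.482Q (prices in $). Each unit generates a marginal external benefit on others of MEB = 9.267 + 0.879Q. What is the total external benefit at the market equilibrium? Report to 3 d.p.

$39.792

Market equilibrium (private): 57.838 + 3.482Q = 73.740 - 0.864Q → Q_m = 3.6590.
Total external benefit = ∫₀^{Q_m} (9.267 + 0.879Q) dQ = 9.267×3.6590 + ½×0.879×3.6590² = 39.7921.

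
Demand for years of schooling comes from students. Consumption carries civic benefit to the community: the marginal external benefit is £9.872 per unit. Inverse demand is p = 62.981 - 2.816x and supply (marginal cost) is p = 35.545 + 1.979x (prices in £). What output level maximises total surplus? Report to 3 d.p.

Social marginal benefit = demand + MEB = 72.853 - 2.816x.
Set SMB = MC: 72.853 - 2.816x = 35.545 + 1.979x → x* = 7.7806.

x* = 7.781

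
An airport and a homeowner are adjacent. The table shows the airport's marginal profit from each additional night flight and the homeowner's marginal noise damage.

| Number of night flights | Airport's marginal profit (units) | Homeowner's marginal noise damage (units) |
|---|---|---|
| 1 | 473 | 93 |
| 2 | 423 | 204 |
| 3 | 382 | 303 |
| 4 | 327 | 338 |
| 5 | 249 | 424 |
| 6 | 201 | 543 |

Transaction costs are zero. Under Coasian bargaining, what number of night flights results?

Bargaining reaches the level where marginal profit last exceeds marginal noise damage.
That holds through level 3 (382 ≥ 303) but not at 4 (327 < 338).

3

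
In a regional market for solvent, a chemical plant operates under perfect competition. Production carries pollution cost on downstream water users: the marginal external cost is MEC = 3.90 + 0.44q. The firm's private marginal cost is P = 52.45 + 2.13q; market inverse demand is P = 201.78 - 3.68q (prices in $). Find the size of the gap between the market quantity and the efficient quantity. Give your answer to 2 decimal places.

Market equilibrium (private): 52.45 + 2.13q = 201.78 - 3.68q → q_m = 25.7022.
Social marginal cost = private MC + MEC = 56.35 + 2.57q.
Set SMC = demand: 56.35 + 2.57q = 201.78 - 3.68q → q* = 23.2688.
Gap = |25.7022 − 23.2688| = 2.4334.

2.43 units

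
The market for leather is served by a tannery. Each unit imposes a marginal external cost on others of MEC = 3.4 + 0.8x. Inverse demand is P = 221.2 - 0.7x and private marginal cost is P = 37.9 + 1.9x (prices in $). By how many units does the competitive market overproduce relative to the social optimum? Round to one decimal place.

Market equilibrium (private): 37.9 + 1.9x = 221.2 - 0.7x → x_m = 70.5000.
Social marginal cost = private MC + MEC = 41.3 + 2.7x.
Set SMC = demand: 41.3 + 2.7x = 221.2 - 0.7x → x* = 52.9118.
Gap = |70.5000 − 52.9118| = 17.5882.

17.6 units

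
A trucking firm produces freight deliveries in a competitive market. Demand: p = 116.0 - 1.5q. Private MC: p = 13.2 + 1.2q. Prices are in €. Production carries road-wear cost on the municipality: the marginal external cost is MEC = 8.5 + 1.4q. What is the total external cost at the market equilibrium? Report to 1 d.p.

€1338.4

Market equilibrium (private): 13.2 + 1.2q = 116.0 - 1.5q → q_m = 38.0741.
Total external cost = ∫₀^{q_m} (8.5 + 1.4q) dq = 8.5×38.0741 + ½×1.4×38.0741² = 1338.3758.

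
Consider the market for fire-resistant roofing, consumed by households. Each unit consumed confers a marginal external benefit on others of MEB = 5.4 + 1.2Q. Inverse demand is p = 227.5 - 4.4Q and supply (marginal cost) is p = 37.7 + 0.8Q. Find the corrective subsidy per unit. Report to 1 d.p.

subsidy = 64.0 per unit

Social marginal benefit = demand + MEB = 232.9 - 3.2Q.
Set SMB = MC: 232.9 - 3.2Q = 37.7 + 0.8Q → Q* = 48.8000.
The Pigouvian subsidy equals MEB at Q*: 5.4 + 1.2×48.8000 = 63.9600.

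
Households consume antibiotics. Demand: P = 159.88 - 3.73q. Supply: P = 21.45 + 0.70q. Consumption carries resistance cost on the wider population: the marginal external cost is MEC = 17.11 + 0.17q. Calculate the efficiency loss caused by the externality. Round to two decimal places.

Market equilibrium (private): 21.45 + 0.70q = 159.88 - 3.73q → q_m = 31.2483.
Social marginal benefit = demand − MEC = 142.77 - 3.90q.
Set SMB = MC: 142.77 - 3.90q = 21.45 + 0.70q → q* = 26.3739.
The loss is the area between SMB and MC from q* to q_m; with linear curves that's a triangle of height MEC(q_m).
DWL = ½ × 4.8744 × 22.4222 = 54.6474.

DWL = 54.65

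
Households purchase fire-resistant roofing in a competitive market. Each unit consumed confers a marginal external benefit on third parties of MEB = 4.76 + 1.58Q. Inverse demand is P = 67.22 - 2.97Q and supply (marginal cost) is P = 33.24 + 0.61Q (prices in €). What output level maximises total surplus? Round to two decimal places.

Q* = 19.37

Social marginal benefit = demand + MEB = 71.98 - 1.39Q.
Set SMB = MC: 71.98 - 1.39Q = 33.24 + 0.61Q → Q* = 19.3700.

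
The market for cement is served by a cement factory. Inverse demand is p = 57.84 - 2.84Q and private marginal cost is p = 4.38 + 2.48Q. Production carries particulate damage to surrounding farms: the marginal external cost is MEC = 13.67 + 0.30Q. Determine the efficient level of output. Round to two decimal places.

Social marginal cost = private MC + MEC = 18.05 + 2.78Q.
Set SMC = demand: 18.05 + 2.78Q = 57.84 - 2.84Q → Q* = 7.0801.

Q* = 7.08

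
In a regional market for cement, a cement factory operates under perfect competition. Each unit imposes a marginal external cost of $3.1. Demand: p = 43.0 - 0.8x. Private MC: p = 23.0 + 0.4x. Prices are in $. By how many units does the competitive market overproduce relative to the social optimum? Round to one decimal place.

Market equilibrium (private): 23.0 + 0.4x = 43.0 - 0.8x → x_m = 16.6667.
Social marginal cost = private MC + MEC = 26.1 + 0.4x.
Set SMC = demand: 26.1 + 0.4x = 43.0 - 0.8x → x* = 14.0833.
Gap = |16.6667 − 14.0833| = 2.5834.

2.6 units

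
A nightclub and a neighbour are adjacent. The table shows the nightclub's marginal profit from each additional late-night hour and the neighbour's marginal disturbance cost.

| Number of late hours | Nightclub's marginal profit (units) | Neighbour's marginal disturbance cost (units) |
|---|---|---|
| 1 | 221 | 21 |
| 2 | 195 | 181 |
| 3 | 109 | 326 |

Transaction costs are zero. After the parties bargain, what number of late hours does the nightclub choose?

Bargaining reaches the level where marginal profit last exceeds marginal disturbance cost.
That holds through level 2 (195 ≥ 181) but not at 3 (109 < 326).

2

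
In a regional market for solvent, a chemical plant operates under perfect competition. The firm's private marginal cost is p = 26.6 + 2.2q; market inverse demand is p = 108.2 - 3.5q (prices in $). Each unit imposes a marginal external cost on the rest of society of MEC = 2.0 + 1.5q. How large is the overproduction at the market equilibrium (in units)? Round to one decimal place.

Market equilibrium (private): 26.6 + 2.2q = 108.2 - 3.5q → q_m = 14.3158.
Social marginal cost = private MC + MEC = 28.6 + 3.7q.
Set SMC = demand: 28.6 + 3.7q = 108.2 - 3.5q → q* = 11.0556.
Gap = |14.3158 − 11.0556| = 3.2602.

3.3 units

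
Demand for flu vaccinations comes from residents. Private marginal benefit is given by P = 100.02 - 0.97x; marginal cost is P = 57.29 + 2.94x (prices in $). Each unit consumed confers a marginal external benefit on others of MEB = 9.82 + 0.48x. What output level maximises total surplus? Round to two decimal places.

Social marginal benefit = demand + MEB = 109.84 - 0.49x.
Set SMB = MC: 109.84 - 0.49x = 57.29 + 2.94x → x* = 15.3207.

x* = 15.32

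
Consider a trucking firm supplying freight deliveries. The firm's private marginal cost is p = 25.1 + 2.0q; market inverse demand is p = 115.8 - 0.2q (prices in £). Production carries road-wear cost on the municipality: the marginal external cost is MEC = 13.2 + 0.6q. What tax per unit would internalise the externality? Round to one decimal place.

tax = £29.8 per unit

Social marginal cost = private MC + MEC = 38.3 + 2.6q.
Set SMC = demand: 38.3 + 2.6q = 115.8 - 0.2q → q* = 27.6786.
The Pigouvian tax equals MEC at q*: 13.2 + 0.6×27.6786 = 29.8072.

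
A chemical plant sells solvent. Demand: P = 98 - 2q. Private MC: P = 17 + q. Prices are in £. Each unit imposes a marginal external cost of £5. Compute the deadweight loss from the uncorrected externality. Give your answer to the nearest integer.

Market equilibrium (private): 17 + q = 98 - 2q → q_m = 27.0000.
Social marginal cost = private MC + MEC = 22 + q.
Set SMC = demand: 22 + q = 98 - 2q → q* = 25.3333.
The loss is the area between SMC and demand from q* to q_m; with linear curves that's a triangle of height MEC(q_m).
DWL = ½ × 1.6667 × 5.0000 = 4.1668.

DWL = £4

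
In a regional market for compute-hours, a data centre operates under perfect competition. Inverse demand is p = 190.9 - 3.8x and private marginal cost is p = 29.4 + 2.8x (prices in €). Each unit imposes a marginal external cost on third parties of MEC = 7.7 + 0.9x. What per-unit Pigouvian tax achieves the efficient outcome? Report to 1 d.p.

Social marginal cost = private MC + MEC = 37.1 + 3.7x.
Set SMC = demand: 37.1 + 3.7x = 190.9 - 3.8x → x* = 20.5067.
The Pigouvian tax equals MEC at x*: 7.7 + 0.9×20.5067 = 26.1560.

tax = €26.2 per unit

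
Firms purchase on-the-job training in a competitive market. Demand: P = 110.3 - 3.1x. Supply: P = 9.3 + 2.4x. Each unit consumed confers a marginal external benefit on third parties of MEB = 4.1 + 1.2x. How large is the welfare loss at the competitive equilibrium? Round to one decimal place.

Market equilibrium (private): 9.3 + 2.4x = 110.3 - 3.1x → x_m = 18.3636.
Social marginal benefit = demand + MEB = 114.4 - 1.9x.
Set SMB = MC: 114.4 - 1.9x = 9.3 + 2.4x → x* = 24.4419.
The loss is the area between SMB and MC from x* to x_m; with linear curves that's a triangle of height MEB(x_m).
DWL = ½ × 6.0783 × 26.1364 = 79.4324.

DWL = 79.4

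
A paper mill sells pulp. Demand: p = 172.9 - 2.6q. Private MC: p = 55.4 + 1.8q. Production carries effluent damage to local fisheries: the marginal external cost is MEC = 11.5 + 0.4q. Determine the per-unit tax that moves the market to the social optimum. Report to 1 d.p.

Social marginal cost = private MC + MEC = 66.9 + 2.2q.
Set SMC = demand: 66.9 + 2.2q = 172.9 - 2.6q → q* = 22.0833.
The Pigouvian tax equals MEC at q*: 11.5 + 0.4×22.0833 = 20.3333.

tax = 20.3 per unit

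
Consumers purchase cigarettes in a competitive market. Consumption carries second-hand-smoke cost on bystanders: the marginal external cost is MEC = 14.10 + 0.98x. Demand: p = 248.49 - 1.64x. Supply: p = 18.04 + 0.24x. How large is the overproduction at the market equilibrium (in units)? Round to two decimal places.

Market equilibrium (private): 18.04 + 0.24x = 248.49 - 1.64x → x_m = 122.5798.
Social marginal benefit = demand − MEC = 234.39 - 2.62x.
Set SMB = MC: 234.39 - 2.62x = 18.04 + 0.24x → x* = 75.6469.
Gap = |122.5798 − 75.6469| = 46.9329.

46.93 units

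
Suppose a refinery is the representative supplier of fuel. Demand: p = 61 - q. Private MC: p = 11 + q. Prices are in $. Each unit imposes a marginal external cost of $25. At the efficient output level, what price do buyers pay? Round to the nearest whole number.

P = $49

Social marginal cost = private MC + MEC = 36 + q.
Set SMC = demand: 36 + q = 61 - q → q* = 12.5000.
Consumer price on the demand curve at q*: 61 − 1×12.5000 = 48.5000.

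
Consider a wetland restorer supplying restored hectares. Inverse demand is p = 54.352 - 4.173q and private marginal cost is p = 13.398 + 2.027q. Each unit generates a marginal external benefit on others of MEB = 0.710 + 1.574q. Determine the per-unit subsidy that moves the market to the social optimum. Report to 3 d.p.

subsidy = 14.886 per unit

Social marginal cost = private MC − MEB = 12.688 + 0.453q.
Set SMC = demand: 12.688 + 0.453q = 54.352 - 4.173q → q* = 9.0065.
The Pigouvian subsidy equals MEB at q*: 0.710 + 1.574×9.0065 = 14.8862.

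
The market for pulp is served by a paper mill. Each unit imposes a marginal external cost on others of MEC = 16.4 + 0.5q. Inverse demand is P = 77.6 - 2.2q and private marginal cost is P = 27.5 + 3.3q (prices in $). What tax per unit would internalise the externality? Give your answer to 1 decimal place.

tax = $19.2 per unit

Social marginal cost = private MC + MEC = 43.9 + 3.8q.
Set SMC = demand: 43.9 + 3.8q = 77.6 - 2.2q → q* = 5.6167.
The Pigouvian tax equals MEC at q*: 16.4 + 0.5×5.6167 = 19.2084.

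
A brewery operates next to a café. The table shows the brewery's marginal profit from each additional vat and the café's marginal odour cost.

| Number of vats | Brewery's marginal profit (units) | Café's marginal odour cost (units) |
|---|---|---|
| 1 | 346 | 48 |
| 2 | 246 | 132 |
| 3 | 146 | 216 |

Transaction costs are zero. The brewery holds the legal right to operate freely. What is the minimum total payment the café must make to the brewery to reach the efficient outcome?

Left alone the brewery would choose level 3 (marginal profit stays positive).
Efficient level: k* = 2 (marginal profit ≥ marginal odour cost through 2).
The café must at least cover the brewery's forgone profit from cutting 3→2: 146 = 146.

146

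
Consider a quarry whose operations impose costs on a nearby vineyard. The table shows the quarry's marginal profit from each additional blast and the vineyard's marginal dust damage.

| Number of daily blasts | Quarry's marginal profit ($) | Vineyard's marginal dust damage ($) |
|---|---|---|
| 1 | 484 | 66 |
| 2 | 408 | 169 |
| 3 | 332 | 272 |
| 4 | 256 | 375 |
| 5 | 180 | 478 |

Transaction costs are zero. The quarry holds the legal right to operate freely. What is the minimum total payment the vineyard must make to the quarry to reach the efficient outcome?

Left alone the quarry would choose level 5 (marginal profit stays positive).
Efficient level: k* = 3 (marginal profit ≥ marginal dust damage through 3).
The vineyard must at least cover the quarry's forgone profit from cutting 5→3: 256 + 180 = 436.

$436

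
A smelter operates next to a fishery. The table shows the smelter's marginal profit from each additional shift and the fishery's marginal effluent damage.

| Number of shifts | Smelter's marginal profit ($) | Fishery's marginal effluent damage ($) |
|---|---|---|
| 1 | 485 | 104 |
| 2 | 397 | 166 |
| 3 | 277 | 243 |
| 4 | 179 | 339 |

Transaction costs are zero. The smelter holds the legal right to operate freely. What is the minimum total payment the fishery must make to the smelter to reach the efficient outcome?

$179

Left alone the smelter would choose level 4 (marginal profit stays positive).
Efficient level: k* = 3 (marginal profit ≥ marginal effluent damage through 3).
The fishery must at least cover the smelter's forgone profit from cutting 4→3: 179 = 179.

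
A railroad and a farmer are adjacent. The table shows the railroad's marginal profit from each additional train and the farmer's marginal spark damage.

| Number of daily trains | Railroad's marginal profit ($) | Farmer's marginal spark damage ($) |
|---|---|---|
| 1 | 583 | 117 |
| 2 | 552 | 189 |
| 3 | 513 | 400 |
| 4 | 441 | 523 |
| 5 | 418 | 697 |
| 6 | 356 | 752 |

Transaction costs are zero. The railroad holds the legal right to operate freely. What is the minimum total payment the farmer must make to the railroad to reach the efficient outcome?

$1215

Left alone the railroad would choose level 6 (marginal profit stays positive).
Efficient level: k* = 3 (marginal profit ≥ marginal spark damage through 3).
The farmer must at least cover the railroad's forgone profit from cutting 6→3: 441 + 418 + 356 = 1215.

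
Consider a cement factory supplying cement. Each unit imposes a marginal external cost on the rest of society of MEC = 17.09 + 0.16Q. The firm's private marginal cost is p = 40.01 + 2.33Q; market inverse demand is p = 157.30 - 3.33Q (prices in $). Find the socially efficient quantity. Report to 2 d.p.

Q* = 17.22

Social marginal cost = private MC + MEC = 57.10 + 2.49Q.
Set SMC = demand: 57.10 + 2.49Q = 157.30 - 3.33Q → Q* = 17.2165.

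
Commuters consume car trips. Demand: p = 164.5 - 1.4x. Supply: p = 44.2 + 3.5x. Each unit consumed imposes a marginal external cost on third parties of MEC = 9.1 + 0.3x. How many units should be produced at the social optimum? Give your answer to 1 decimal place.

Social marginal benefit = demand − MEC = 155.4 - 1.7x.
Set SMB = MC: 155.4 - 1.7x = 44.2 + 3.5x → x* = 21.3846.

x* = 21.4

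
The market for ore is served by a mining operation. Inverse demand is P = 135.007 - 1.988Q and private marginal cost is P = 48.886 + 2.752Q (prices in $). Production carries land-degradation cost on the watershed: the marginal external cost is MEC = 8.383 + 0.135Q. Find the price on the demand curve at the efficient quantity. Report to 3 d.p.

P = $103.306

Social marginal cost = private MC + MEC = 57.269 + 2.887Q.
Set SMC = demand: 57.269 + 2.887Q = 135.007 - 1.988Q → Q* = 15.9463.
Consumer price on the demand curve at Q*: 135.007 − 1.988×15.9463 = 103.3058.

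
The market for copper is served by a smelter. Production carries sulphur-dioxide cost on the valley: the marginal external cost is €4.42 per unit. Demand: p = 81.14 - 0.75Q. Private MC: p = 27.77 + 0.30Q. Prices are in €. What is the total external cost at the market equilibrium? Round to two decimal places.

Market equilibrium (private): 27.77 + 0.30Q = 81.14 - 0.75Q → Q_m = 50.8286.
Total external cost = MEC × Q_m = 4.42 × 50.8286 = 224.6624.

€224.66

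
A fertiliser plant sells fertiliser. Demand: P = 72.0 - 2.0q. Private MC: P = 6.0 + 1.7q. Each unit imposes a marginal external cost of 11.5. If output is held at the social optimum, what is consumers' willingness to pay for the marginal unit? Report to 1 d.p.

Social marginal cost = private MC + MEC = 17.5 + 1.7q.
Set SMC = demand: 17.5 + 1.7q = 72.0 - 2.0q → q* = 14.7297.
Consumer price on the demand curve at q*: 72.0 − 2.0×14.7297 = 42.5406.

P = 42.5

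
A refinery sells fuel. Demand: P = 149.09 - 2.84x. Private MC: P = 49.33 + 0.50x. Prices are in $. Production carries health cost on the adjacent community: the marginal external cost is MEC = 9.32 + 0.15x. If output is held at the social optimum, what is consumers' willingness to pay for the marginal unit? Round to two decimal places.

P = $75.49

Social marginal cost = private MC + MEC = 58.65 + 0.65x.
Set SMC = demand: 58.65 + 0.65x = 149.09 - 2.84x → x* = 25.9140.
Consumer price on the demand curve at x*: 149.09 − 2.84×25.9140 = 75.4942.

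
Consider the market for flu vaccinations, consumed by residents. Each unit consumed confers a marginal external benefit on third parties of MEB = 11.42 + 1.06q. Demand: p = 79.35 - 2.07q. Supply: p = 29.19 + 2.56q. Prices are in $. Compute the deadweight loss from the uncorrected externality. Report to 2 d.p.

DWL = $73.47

Market equilibrium (private): 29.19 + 2.56q = 79.35 - 2.07q → q_m = 10.8337.
Social marginal benefit = demand + MEB = 90.77 - 1.01q.
Set SMB = MC: 90.77 - 1.01q = 29.19 + 2.56q → q* = 17.2493.
The welfare-loss triangle has base |q_m − q*| and height MEB(q_m) (the vertical gap between SMB and MC is zero at q* and MEB at q_m).
DWL = ½ × 6.4156 × 22.9037 = 73.4705.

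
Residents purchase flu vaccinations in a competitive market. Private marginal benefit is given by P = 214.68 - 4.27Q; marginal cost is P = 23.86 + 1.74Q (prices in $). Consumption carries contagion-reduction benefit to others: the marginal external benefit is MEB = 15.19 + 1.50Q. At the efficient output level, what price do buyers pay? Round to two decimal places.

P = $19.63

Social marginal benefit = demand + MEB = 229.87 - 2.77Q.
Set SMB = MC: 229.87 - 2.77Q = 23.86 + 1.74Q → Q* = 45.6785.
Consumer price on the demand curve at Q*: 214.68 − 4.27×45.6785 = 19.6328.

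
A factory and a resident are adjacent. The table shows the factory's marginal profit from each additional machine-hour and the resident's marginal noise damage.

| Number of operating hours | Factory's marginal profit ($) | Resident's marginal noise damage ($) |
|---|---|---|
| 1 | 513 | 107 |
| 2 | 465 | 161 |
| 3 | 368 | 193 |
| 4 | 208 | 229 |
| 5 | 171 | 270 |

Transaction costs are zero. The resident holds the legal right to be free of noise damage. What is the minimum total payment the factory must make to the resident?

Efficient level: marginal profit ≥ marginal noise damage through level 3, so k* = 3.
With the resident holding the right, the factory must at least compensate total damage at k*: 107 + 161 + 193 = 461.

$461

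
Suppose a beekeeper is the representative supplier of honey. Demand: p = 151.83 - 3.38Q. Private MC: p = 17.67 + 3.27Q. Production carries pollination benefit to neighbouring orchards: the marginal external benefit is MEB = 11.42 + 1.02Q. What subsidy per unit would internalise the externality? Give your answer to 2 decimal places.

subsidy = 37.80 per unit

Social marginal cost = private MC − MEB = 6.25 + 2.25Q.
Set SMC = demand: 6.25 + 2.25Q = 151.83 - 3.38Q → Q* = 25.8579.
The Pigouvian subsidy equals MEB at Q*: 11.42 + 1.02×25.8579 = 37.7951.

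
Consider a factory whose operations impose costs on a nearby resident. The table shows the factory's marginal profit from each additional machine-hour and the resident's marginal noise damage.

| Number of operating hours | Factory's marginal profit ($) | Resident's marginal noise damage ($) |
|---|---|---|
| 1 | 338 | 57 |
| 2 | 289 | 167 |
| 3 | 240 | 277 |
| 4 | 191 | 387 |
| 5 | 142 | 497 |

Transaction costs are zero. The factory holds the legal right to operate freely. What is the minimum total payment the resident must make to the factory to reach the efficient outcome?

Left alone the factory would choose level 5 (marginal profit stays positive).
Efficient level: k* = 2 (marginal profit ≥ marginal noise damage through 2).
The resident must at least cover the factory's forgone profit from cutting 5→2: 240 + 191 + 142 = 573.

$573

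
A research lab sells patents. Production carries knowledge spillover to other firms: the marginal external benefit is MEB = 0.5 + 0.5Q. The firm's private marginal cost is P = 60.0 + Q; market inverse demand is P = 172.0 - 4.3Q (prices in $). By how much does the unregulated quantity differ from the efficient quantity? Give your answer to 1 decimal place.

Market equilibrium (private): 60.0 + Q = 172.0 - 4.3Q → Q_m = 21.1321.
Social marginal cost = private MC − MEB = 59.5 + 0.5Q.
Set SMC = demand: 59.5 + 0.5Q = 172.0 - 4.3Q → Q* = 23.4375.
Gap = |21.1321 − 23.4375| = 2.3054.

2.3 units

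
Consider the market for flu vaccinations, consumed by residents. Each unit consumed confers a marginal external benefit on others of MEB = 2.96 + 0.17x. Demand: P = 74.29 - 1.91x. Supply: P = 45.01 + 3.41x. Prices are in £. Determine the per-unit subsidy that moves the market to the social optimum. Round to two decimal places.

Social marginal benefit = demand + MEB = 77.25 - 1.74x.
Set SMB = MC: 77.25 - 1.74x = 45.01 + 3.41x → x* = 6.2602.
The Pigouvian subsidy equals MEB at x*: 2.96 + 0.17×6.2602 = 4.0242.

subsidy = £4.02 per unit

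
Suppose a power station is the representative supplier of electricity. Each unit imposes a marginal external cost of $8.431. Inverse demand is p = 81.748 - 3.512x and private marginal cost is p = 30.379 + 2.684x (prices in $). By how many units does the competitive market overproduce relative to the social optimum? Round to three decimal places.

1.361 units

Market equilibrium (private): 30.379 + 2.684x = 81.748 - 3.512x → x_m = 8.2907.
Social marginal cost = private MC + MEC = 38.810 + 2.684x.
Set SMC = demand: 38.810 + 2.684x = 81.748 - 3.512x → x* = 6.9300.
Gap = |8.2907 − 6.9300| = 1.3607.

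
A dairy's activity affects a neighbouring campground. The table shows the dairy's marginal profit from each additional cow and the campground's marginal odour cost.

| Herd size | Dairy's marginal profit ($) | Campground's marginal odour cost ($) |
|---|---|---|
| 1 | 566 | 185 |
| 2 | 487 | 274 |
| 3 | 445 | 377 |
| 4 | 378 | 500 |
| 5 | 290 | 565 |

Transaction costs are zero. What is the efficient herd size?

3

Bargaining reaches the level where marginal profit last exceeds marginal odour cost.
That holds through level 3 (445 ≥ 377) but not at 4 (378 < 500).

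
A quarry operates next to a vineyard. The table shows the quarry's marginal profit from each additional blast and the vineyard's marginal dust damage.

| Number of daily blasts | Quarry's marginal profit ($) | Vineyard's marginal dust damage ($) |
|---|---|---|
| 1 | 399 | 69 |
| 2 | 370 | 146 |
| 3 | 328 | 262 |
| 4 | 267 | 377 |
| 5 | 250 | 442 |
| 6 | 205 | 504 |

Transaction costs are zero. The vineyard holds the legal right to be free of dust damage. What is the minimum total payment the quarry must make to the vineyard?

Efficient level: marginal profit ≥ marginal dust damage through level 3, so k* = 3.
With the vineyard holding the right, the quarry must at least compensate total damage at k*: 69 + 146 + 262 = 477.

$477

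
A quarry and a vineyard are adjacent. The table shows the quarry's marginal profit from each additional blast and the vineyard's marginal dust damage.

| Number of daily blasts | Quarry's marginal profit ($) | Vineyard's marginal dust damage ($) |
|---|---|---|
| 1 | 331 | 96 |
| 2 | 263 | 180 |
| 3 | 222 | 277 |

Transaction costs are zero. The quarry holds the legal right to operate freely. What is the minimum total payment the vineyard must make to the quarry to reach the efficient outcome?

Left alone the quarry would choose level 3 (marginal profit stays positive).
Efficient level: k* = 2 (marginal profit ≥ marginal dust damage through 2).
The vineyard must at least cover the quarry's forgone profit from cutting 3→2: 222 = 222.

$222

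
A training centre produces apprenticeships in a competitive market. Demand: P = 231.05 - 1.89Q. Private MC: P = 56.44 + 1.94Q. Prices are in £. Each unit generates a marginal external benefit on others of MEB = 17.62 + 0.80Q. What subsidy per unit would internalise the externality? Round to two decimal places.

subsidy = £68.37 per unit

Social marginal cost = private MC − MEB = 38.82 + 1.14Q.
Set SMC = demand: 38.82 + 1.14Q = 231.05 - 1.89Q → Q* = 63.4422.
The Pigouvian subsidy equals MEB at Q*: 17.62 + 0.80×63.4422 = 68.3738.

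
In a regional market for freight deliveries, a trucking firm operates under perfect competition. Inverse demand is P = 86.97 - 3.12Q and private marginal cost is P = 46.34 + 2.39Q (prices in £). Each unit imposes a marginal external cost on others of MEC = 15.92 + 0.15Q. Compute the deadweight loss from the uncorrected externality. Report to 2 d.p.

Market equilibrium (private): 46.34 + 2.39Q = 86.97 - 3.12Q → Q_m = 7.3739.
Social marginal cost = private MC + MEC = 62.26 + 2.54Q.
Set SMC = demand: 62.26 + 2.54Q = 86.97 - 3.12Q → Q* = 4.3657.
The welfare-loss triangle has base |Q_m − Q*| and height MEC(Q_m) (the vertical gap between SMC and demand is zero at Q* and MEC at Q_m).
DWL = ½ × 3.0082 × 17.0261 = 25.6090.

DWL = £25.61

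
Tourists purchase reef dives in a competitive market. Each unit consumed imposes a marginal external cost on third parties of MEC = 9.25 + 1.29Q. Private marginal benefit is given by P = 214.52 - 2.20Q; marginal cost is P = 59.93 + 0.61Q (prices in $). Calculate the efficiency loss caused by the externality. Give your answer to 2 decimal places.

DWL = $784.75

Market equilibrium (private): 59.93 + 0.61Q = 214.52 - 2.20Q → Q_m = 55.0142.
Social marginal benefit = demand − MEC = 205.27 - 3.49Q.
Set SMB = MC: 205.27 - 3.49Q = 59.93 + 0.61Q → Q* = 35.4488.
The loss is the area between SMB and MC from Q* to Q_m; with linear curves that's a triangle of height MEC(Q_m).
DWL = ½ × 19.5654 × 80.2184 = 784.7525.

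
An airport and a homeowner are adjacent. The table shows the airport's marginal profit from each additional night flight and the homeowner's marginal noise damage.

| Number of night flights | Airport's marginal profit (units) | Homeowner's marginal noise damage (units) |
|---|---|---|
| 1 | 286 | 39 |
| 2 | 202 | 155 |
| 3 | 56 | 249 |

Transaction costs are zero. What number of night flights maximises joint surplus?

2

Bargaining reaches the level where marginal profit last exceeds marginal noise damage.
That holds through level 2 (202 ≥ 155) but not at 3 (56 < 249).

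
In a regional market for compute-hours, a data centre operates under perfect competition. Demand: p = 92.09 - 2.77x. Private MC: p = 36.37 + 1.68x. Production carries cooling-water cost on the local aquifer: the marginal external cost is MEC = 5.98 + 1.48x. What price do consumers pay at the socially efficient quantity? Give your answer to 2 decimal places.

P = 68.86

Social marginal cost = private MC + MEC = 42.35 + 3.16x.
Set SMC = demand: 42.35 + 3.16x = 92.09 - 2.77x → x* = 8.3879.
Consumer price on the demand curve at x*: 92.09 − 2.77×8.3879 = 68.8555.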